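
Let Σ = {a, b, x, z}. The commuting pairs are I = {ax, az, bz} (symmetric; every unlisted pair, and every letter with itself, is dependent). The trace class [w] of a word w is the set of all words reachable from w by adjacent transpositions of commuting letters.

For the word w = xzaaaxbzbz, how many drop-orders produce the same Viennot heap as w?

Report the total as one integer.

186

piece 0:x — minimal
piece 1:z rests on {0:x}
piece 2:a — minimal
piece 3:a rests on {2:a}
piece 4:a rests on {3:a}
piece 5:x rests on {1:z}
piece 6:b rests on {4:a, 5:x}
piece 7:z rests on {5:x}
piece 8:b rests on {6:b}
piece 9:z rests on {7:z}
minimal pieces: {0:x, 2:a}
ways to finish when only these pieces remain (= sum over removing one remaining piece with nothing left below it):
  1 left: {8}→1  {9}→1
  2 left: {6,8}→1  {7,9}→1  {8,9}→2
  3 left: {4,6,8}→1  {6,8,9}→3  {7,8,9}→3
  4 left: {3,4,6,8}→1  {4,6,8,9}→4  {6,7,8,9}→6
  5 left: {2,3,4,6,8}→1  {3,4,6,8,9}→5  {4,6,7,8,9}→10  {5,6,7,8,9}→6
  6 left: {1,5,6,7,8,9}→6  {2,3,4,6,8,9}→6  {3,4,6,7,8,9}→15  {4,5,6,7,8,9}→16
  7 left: {0,1,5,6,7,8,9}→6  {1,4,5,6,7,8,9}→22  {2,3,4,6,7,8,9}→21  {3,4,5,6,7,8,9}→31
  8 left: {0,1,4,5,6,7,8,9}→28  {1,3,4,5,6,7,8,9}→53  {2,3,4,5,6,7,8,9}→52
  placing 0:x first → 105 extensions
  placing 2:a first → 81 extensions
total linear extensions = 186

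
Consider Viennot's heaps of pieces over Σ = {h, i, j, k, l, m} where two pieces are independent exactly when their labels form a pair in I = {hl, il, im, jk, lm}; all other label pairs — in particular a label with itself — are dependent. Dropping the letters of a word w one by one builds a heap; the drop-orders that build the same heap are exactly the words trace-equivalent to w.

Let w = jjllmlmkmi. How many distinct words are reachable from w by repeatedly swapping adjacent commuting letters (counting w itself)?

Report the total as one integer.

piece 0:j — minimal
piece 1:j rests on {0:j}
piece 2:l rests on {1:j}
piece 3:l rests on {2:l}
piece 4:m rests on {1:j}
piece 5:l rests on {3:l}
piece 6:m rests on {4:m}
piece 7:k rests on {5:l, 6:m}
piece 8:m rests on {7:k}
piece 9:i rests on {7:k}
minimal pieces: {0:j}
ways to finish when only these pieces remain (= sum over removing one remaining piece with nothing left below it):
  1 left: {8}→1  {9}→1
  2 left: {8,9}→2
  3 left: {7,8,9}→2
  4 left: {5,7,8,9}→2  {6,7,8,9}→2
  5 left: {3,5,7,8,9}→2  {4,6,7,8,9}→2  {5,6,7,8,9}→4
  6 left: {2,3,5,7,8,9}→2  {3,5,6,7,8,9}→6  {4,5,6,7,8,9}→6
  7 left: {2,3,5,6,7,8,9}→8  {3,4,5,6,7,8,9}→12
  8 left: {2,3,4,5,6,7,8,9}→20
  placing 0:j first → 20 extensions

20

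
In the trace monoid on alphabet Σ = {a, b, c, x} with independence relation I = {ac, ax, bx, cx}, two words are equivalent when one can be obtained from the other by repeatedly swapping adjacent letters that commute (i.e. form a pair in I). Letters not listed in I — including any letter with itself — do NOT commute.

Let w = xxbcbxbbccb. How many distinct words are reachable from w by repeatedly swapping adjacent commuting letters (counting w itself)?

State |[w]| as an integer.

165

drop 0:x onto floor
drop 1:x onto {0:x}
drop 2:b onto floor
drop 3:c onto {2:b}
drop 4:b onto {3:c}
drop 5:x onto {1:x}
drop 6:b onto {4:b}
drop 7:b onto {6:b}
drop 8:c onto {7:b}
drop 9:c onto {8:c}
drop 10:b onto {9:c}
ground layer = {0:x, 2:b}
drop-orders for the pieces not yet dropped (sum over which currently-grounded one goes next):
  1 to go: {5} 1  {10} 1
  2 to go: {1,5} 1  {5,10} 2  {9,10} 1
  3 to go: {0,1,5} 1  {1,5,10} 3  {5,9,10} 3  {8,9,10} 1
  4 to go: {0,1,5,10} 4  {1,5,9,10} 6  {5,8,9,10} 4  {7,8,9,10} 1
  5 to go: {0,1,5,9,10} 10  {1,5,8,9,10} 10  {5,7,8,9,10} 5  {6,7,8,9,10} 1
  6 to go: {0,1,5,8,9,10} 20  {1,5,7,8,9,10} 15  {4,6,7,8,9,10} 1  {5,6,7,8,9,10} 6
  7 to go: {0,1,5,7,8,9,10} 35  {1,5,6,7,8,9,10} 21  {3,4,6,7,8,9,10} 1  {4,5,6,7,8,9,10} 7
  8 to go: {0,1,5,6,7,8,9,10} 56  {1,4,5,6,7,8,9,10} 28  {2,3,4,6,7,8,9,10} 1  {3,4,5,6,7,8,9,10} 8
  9 to go: {0,1,4,5,6,7,8,9,10} 84  {1,3,4,5,6,7,8,9,10} 36  {2,3,4,5,6,7,8,9,10} 9
  if 0:x drops first: 45 orders
  if 2:b drops first: 120 orders
heap linearizations: 165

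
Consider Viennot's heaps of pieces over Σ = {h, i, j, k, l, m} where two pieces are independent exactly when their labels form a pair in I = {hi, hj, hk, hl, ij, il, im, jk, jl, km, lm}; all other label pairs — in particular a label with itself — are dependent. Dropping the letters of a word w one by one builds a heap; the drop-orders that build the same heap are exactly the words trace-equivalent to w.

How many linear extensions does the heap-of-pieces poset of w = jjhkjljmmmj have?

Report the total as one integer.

drop 0:j onto floor
drop 1:j onto {0:j}
drop 2:h onto floor
drop 3:k onto floor
drop 4:j onto {1:j}
drop 5:l onto {3:k}
drop 6:j onto {4:j}
drop 7:m onto {2:h, 6:j}
drop 8:m onto {7:m}
drop 9:m onto {8:m}
drop 10:j onto {9:m}
ground layer = {0:j, 2:h, 3:k}
drop-orders for the pieces not yet dropped (sum over which currently-grounded one goes next):
  1 to go: {5} 1  {10} 1
  2 to go: {3,5} 1  {5,10} 2  {9,10} 1
  3 to go: {3,5,10} 3  {5,9,10} 3  {8,9,10} 1
  4 to go: {3,5,9,10} 6  {5,8,9,10} 4  {7,8,9,10} 1
  5 to go: {2,7,8,9,10} 1  {3,5,8,9,10} 10  {5,7,8,9,10} 5  {6,7,8,9,10} 1
  6 to go: {2,5,7,8,9,10} 6  {2,6,7,8,9,10} 2  {3,5,7,8,9,10} 15  {4,6,7,8,9,10} 1  {5,6,7,8,9,10} 6
  7 to go: {1,4,6,7,8,9,10} 1  {2,3,5,7,8,9,10} 21  {2,4,6,7,8,9,10} 3  {2,5,6,7,8,9,10} 14  {3,5,6,7,8,9,10} 21  {4,5,6,7,8,9,10} 7
  8 to go: {0,1,4,6,7,8,9,10} 1  {1,2,4,6,7,8,9,10} 4  {1,4,5,6,7,8,9,10} 8  {2,3,5,6,7,8,9,10} 56  {2,4,5,6,7,8,9,10} 24  {3,4,5,6,7,8,9,10} 28
  9 to go: {0,1,2,4,6,7,8,9,10} 5  {0,1,4,5,6,7,8,9,10} 9  {1,2,4,5,6,7,8,9,10} 36  {1,3,4,5,6,7,8,9,10} 36  {2,3,4,5,6,7,8,9,10} 108
  if 0:j drops first: 180 orders
  if 2:h drops first: 45 orders
  if 3:k drops first: 50 orders
heap linearizations: 275

275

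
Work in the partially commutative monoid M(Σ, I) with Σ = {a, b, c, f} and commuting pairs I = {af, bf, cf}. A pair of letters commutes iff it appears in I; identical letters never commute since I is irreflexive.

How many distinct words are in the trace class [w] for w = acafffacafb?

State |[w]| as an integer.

330

0(a) covers ∅
1(c) covers 0:a
2(a) covers 1:c
3(f) covers ∅
4(f) covers 3:f
5(f) covers 4:f
6(a) covers 2:a
7(c) covers 6:a
8(a) covers 7:c
9(f) covers 5:f
10(b) covers 8:a
floor of heap: 0:a, 3:f
completions by unplaced set U, small U first (add the entries for U minus each lowest piece of U):
  |U|=1: {9}:1  {10}:1
  |U|=2: {5,9}:1  {8,10}:1  {9,10}:2
  |U|=3: {4,5,9}:1  {5,9,10}:3  {7,8,10}:1  {8,9,10}:3
  |U|=4: {3,4,5,9}:1  {4,5,9,10}:4  {5,8,9,10}:6  {6,7,8,10}:1  {7,8,9,10}:4
  |U|=5: {2,6,7,8,10}:1  {3,4,5,9,10}:5  {4,5,8,9,10}:10  {5,7,8,9,10}:10  {6,7,8,9,10}:5
  |U|=6: {1,2,6,7,8,10}:1  {2,6,7,8,9,10}:6  {3,4,5,8,9,10}:15  {4,5,7,8,9,10}:20  {5,6,7,8,9,10}:15
  |U|=7: {0,1,2,6,7,8,10}:1  {1,2,6,7,8,9,10}:7  {2,5,6,7,8,9,10}:21  {3,4,5,7,8,9,10}:35  {4,5,6,7,8,9,10}:35
  |U|=8: {0,1,2,6,7,8,9,10}:8  {1,2,5,6,7,8,9,10}:28  {2,4,5,6,7,8,9,10}:56  {3,4,5,6,7,8,9,10}:70
  |U|=9: {0,1,2,5,6,7,8,9,10}:36  {1,2,4,5,6,7,8,9,10}:84  {2,3,4,5,6,7,8,9,10}:126
  start at 0(a): 210
  start at 3(f): 120
sum over floor = 330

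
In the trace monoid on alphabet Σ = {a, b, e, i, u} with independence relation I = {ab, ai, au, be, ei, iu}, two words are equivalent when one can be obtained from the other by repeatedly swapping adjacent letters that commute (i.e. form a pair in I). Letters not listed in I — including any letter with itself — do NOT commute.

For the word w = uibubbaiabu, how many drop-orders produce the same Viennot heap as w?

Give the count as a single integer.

#0=u has no predecessor
#1=i has no predecessor
#2=b depends on [0:u, 1:i]
#3=u depends on [2:b]
#4=b depends on [3:u]
#5=b depends on [4:b]
#6=a has no predecessor
#7=i depends on [5:b]
#8=a depends on [6:a]
#9=b depends on [7:i]
#10=u depends on [9:b]
sources: [0:u, 1:i, 6:a]
N(rest) = Σ N(rest − s) over sources s of rest; N(one piece) = 1:
  size 1 → [8]=1  [10]=1
  size 2 → [6,8]=1  [8,10]=2  [9,10]=1
  size 3 → [6,8,10]=3  [7,9,10]=1  [8,9,10]=3
  size 4 → [5,7,9,10]=1  [6,8,9,10]=6  [7,8,9,10]=4
  size 5 → [4,5,7,9,10]=1  [5,7,8,9,10]=5  [6,7,8,9,10]=10
  size 6 → [3,4,5,7,9,10]=1  [4,5,7,8,9,10]=6  [5,6,7,8,9,10]=15
  size 7 → [2,3,4,5,7,9,10]=1  [3,4,5,7,8,9,10]=7  [4,5,6,7,8,9,10]=21
  size 8 → [0,2,3,4,5,7,9,10]=1  [1,2,3,4,5,7,9,10]=1  [2,3,4,5,7,8,9,10]=8  [3,4,5,6,7,8,9,10]=28
  size 9 → [0,1,2,3,4,5,7,9,10]=2  [0,2,3,4,5,7,8,9,10]=9  [1,2,3,4,5,7,8,9,10]=9  [2,3,4,5,6,7,8,9,10]=36
  first=0(u) contributes 45
  first=1(i) contributes 45
  first=6(a) contributes 20
|[w]| = 110

110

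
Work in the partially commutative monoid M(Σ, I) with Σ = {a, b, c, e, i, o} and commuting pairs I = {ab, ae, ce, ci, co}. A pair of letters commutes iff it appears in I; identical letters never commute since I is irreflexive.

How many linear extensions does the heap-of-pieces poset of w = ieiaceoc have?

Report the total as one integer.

9

#0=i has no predecessor
#1=e depends on [0:i]
#2=i depends on [1:e]
#3=a depends on [2:i]
#4=c depends on [3:a]
#5=e depends on [2:i]
#6=o depends on [3:a, 5:e]
#7=c depends on [4:c]
sources: [0:i]
N(rest) = Σ N(rest − s) over sources s of rest; N(one piece) = 1:
  size 1 → [6]=1  [7]=1
  size 2 → [4,7]=1  [5,6]=1  [6,7]=2
  size 3 → [4,6,7]=3  [5,6,7]=3
  size 4 → [3,4,6,7]=3  [4,5,6,7]=6
  size 5 → [3,4,5,6,7]=9
  size 6 → [2,3,4,5,6,7]=9
  first=0(i) contributes 9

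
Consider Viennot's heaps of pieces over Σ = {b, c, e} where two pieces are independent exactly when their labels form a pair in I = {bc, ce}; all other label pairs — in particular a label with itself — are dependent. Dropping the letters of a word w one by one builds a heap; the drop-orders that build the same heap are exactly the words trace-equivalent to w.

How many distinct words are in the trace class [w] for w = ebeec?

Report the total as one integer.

5

#0=e has no predecessor
#1=b depends on [0:e]
#2=e depends on [1:b]
#3=e depends on [2:e]
#4=c has no predecessor
sources: [0:e, 4:c]
N(rest) = Σ N(rest − s) over sources s of rest; N(one piece) = 1:
  size 1 → [3]=1  [4]=1
  size 2 → [2,3]=1  [3,4]=2
  size 3 → [1,2,3]=1  [2,3,4]=3
  first=0(e) contributes 4
  first=4(c) contributes 1
|[w]| = 5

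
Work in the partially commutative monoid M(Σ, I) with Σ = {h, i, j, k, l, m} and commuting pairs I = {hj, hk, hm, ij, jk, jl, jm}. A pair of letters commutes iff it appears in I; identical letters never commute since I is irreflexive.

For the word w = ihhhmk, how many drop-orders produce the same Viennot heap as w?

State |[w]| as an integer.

piece 0:i — minimal
piece 1:h rests on {0:i}
piece 2:h rests on {1:h}
piece 3:h rests on {2:h}
piece 4:m rests on {0:i}
piece 5:k rests on {4:m}
minimal pieces: {0:i}
ways to finish when only these pieces remain (= sum over removing one remaining piece with nothing left below it):
  1 left: {3}→1  {5}→1
  2 left: {2,3}→1  {3,5}→2  {4,5}→1
  3 left: {1,2,3}→1  {2,3,5}→3  {3,4,5}→3
  4 left: {1,2,3,5}→4  {2,3,4,5}→6
  placing 0:i first → 10 extensions

10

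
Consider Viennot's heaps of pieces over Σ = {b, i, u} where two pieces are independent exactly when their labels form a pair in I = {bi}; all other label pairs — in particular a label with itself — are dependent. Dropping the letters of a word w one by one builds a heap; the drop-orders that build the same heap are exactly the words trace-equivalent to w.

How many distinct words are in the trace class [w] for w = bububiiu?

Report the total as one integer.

3

piece 0:b — minimal
piece 1:u rests on {0:b}
piece 2:b rests on {1:u}
piece 3:u rests on {2:b}
piece 4:b rests on {3:u}
piece 5:i rests on {3:u}
piece 6:i rests on {5:i}
piece 7:u rests on {4:b, 6:i}
minimal pieces: {0:b}
ways to finish when only these pieces remain (= sum over removing one remaining piece with nothing left below it):
  1 left: {7}→1
  2 left: {4,7}→1  {6,7}→1
  3 left: {4,6,7}→2  {5,6,7}→1
  4 left: {4,5,6,7}→3
  5 left: {3,4,5,6,7}→3
  6 left: {2,3,4,5,6,7}→3
  placing 0:b first → 3 extensions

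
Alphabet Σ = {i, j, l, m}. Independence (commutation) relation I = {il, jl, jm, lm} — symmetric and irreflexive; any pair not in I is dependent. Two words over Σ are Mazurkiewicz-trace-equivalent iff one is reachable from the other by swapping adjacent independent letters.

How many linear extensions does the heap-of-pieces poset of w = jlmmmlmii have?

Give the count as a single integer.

180

piece 0:j — minimal
piece 1:l — minimal
piece 2:m — minimal
piece 3:m rests on {2:m}
piece 4:m rests on {3:m}
piece 5:l rests on {1:l}
piece 6:m rests on {4:m}
piece 7:i rests on {0:j, 6:m}
piece 8:i rests on {7:i}
minimal pieces: {0:j, 1:l, 2:m}
ways to finish when only these pieces remain (= sum over removing one remaining piece with nothing left below it):
  1 left: {5}→1  {8}→1
  2 left: {1,5}→1  {5,8}→2  {7,8}→1
  3 left: {0,7,8}→1  {1,5,8}→3  {5,7,8}→3  {6,7,8}→1
  4 left: {0,5,7,8}→4  {0,6,7,8}→2  {1,5,7,8}→6  {4,6,7,8}→1  {5,6,7,8}→4
  5 left: {0,1,5,7,8}→10  {0,4,6,7,8}→3  {0,5,6,7,8}→10  {1,5,6,7,8}→10  {3,4,6,7,8}→1  {4,5,6,7,8}→5
  6 left: {0,1,5,6,7,8}→30  {0,3,4,6,7,8}→4  {0,4,5,6,7,8}→18  {1,4,5,6,7,8}→15  {2,3,4,6,7,8}→1  {3,4,5,6,7,8}→6
  7 left: {0,1,4,5,6,7,8}→63  {0,2,3,4,6,7,8}→5  {0,3,4,5,6,7,8}→28  {1,3,4,5,6,7,8}→21  {2,3,4,5,6,7,8}→7
  placing 0:j first → 28 extensions
  placing 1:l first → 40 extensions
  placing 2:m first → 112 extensions
total linear extensions = 180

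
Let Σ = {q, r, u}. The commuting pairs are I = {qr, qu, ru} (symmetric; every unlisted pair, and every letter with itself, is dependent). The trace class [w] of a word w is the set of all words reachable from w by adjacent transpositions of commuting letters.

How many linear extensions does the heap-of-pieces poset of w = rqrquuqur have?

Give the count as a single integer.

piece 0:r — minimal
piece 1:q — minimal
piece 2:r rests on {0:r}
piece 3:q rests on {1:q}
piece 4:u — minimal
piece 5:u rests on {4:u}
piece 6:q rests on {3:q}
piece 7:u rests on {5:u}
piece 8:r rests on {2:r}
minimal pieces: {0:r, 1:q, 4:u}
ways to finish when only these pieces remain (= sum over removing one remaining piece with nothing left below it):
  1 left: {6}→1  {7}→1  {8}→1
  2 left: {2,8}→1  {3,6}→1  {5,7}→1  {6,7}→2  {6,8}→2  {7,8}→2
  3 left: {0,2,8}→1  {1,3,6}→1  {2,6,8}→3  {2,7,8}→3  {3,6,7}→3  {3,6,8}→3  {4,5,7}→1  {5,6,7}→3  {5,7,8}→3  {6,7,8}→6
  4 left: {0,2,6,8}→4  {0,2,7,8}→4  {1,3,6,7}→4  {1,3,6,8}→4  {2,3,6,8}→6  {2,5,7,8}→6  {2,6,7,8}→12  {3,5,6,7}→6  {3,6,7,8}→12  {4,5,6,7}→4  {4,5,7,8}→4  {5,6,7,8}→12
  5 left: {0,2,3,6,8}→10  {0,2,5,7,8}→10  {0,2,6,7,8}→20  {1,2,3,6,8}→10  {1,3,5,6,7}→10  {1,3,6,7,8}→20  {2,3,6,7,8}→30  {2,4,5,7,8}→10  {2,5,6,7,8}→30  {3,4,5,6,7}→10  {3,5,6,7,8}→30  {4,5,6,7,8}→20
  6 left: {0,1,2,3,6,8}→20  {0,2,3,6,7,8}→60  {0,2,4,5,7,8}→20  {0,2,5,6,7,8}→60  {1,2,3,6,7,8}→60  {1,3,4,5,6,7}→20  {1,3,5,6,7,8}→60  {2,3,5,6,7,8}→90  {2,4,5,6,7,8}→60  {3,4,5,6,7,8}→60
  7 left: {0,1,2,3,6,7,8}→140  {0,2,3,5,6,7,8}→210  {0,2,4,5,6,7,8}→140  {1,2,3,5,6,7,8}→210  {1,3,4,5,6,7,8}→140  {2,3,4,5,6,7,8}→210
  placing 0:r first → 560 extensions
  placing 1:q first → 560 extensions
  placing 4:u first → 560 extensions
total linear extensions = 1680

1680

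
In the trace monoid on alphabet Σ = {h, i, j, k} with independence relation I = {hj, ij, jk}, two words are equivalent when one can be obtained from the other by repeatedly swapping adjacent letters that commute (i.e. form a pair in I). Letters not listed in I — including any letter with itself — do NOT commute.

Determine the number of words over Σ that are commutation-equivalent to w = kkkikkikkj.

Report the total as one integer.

#0=k has no predecessor
#1=k depends on [0:k]
#2=k depends on [1:k]
#3=i depends on [2:k]
#4=k depends on [3:i]
#5=k depends on [4:k]
#6=i depends on [5:k]
#7=k depends on [6:i]
#8=k depends on [7:k]
#9=j has no predecessor
sources: [0:k, 9:j]
N(rest) = Σ N(rest − s) over sources s of rest; N(one piece) = 1:
  size 1 → [8]=1  [9]=1
  size 2 → [7,8]=1  [8,9]=2
  size 3 → [6,7,8]=1  [7,8,9]=3
  size 4 → [5,6,7,8]=1  [6,7,8,9]=4
  size 5 → [4,5,6,7,8]=1  [5,6,7,8,9]=5
  size 6 → [3,4,5,6,7,8]=1  [4,5,6,7,8,9]=6
  size 7 → [2,3,4,5,6,7,8]=1  [3,4,5,6,7,8,9]=7
  size 8 → [1,2,3,4,5,6,7,8]=1  [2,3,4,5,6,7,8,9]=8
  first=0(k) contributes 9
  first=9(j) contributes 1
|[w]| = 10

10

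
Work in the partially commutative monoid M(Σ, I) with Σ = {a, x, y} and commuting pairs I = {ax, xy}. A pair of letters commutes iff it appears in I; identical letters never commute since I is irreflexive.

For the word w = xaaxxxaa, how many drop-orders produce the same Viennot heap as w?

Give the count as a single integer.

#0=x has no predecessor
#1=a has no predecessor
#2=a depends on [1:a]
#3=x depends on [0:x]
#4=x depends on [3:x]
#5=x depends on [4:x]
#6=a depends on [2:a]
#7=a depends on [6:a]
sources: [0:x, 1:a]
N(rest) = Σ N(rest − s) over sources s of rest; N(one piece) = 1:
  size 1 → [5]=1  [7]=1
  size 2 → [4,5]=1  [5,7]=2  [6,7]=1
  size 3 → [2,6,7]=1  [3,4,5]=1  [4,5,7]=3  [5,6,7]=3
  size 4 → [0,3,4,5]=1  [1,2,6,7]=1  [2,5,6,7]=4  [3,4,5,7]=4  [4,5,6,7]=6
  size 5 → [0,3,4,5,7]=5  [1,2,5,6,7]=5  [2,4,5,6,7]=10  [3,4,5,6,7]=10
  size 6 → [0,3,4,5,6,7]=15  [1,2,4,5,6,7]=15  [2,3,4,5,6,7]=20
  first=0(x) contributes 35
  first=1(a) contributes 35
|[w]| = 70

70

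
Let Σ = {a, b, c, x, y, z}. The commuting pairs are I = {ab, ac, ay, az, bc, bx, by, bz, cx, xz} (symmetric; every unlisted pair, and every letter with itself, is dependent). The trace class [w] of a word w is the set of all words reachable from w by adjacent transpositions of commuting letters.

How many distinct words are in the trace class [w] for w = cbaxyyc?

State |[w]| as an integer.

#0=c has no predecessor
#1=b has no predecessor
#2=a has no predecessor
#3=x depends on [2:a]
#4=y depends on [0:c, 3:x]
#5=y depends on [4:y]
#6=c depends on [5:y]
sources: [0:c, 1:b, 2:a]
N(rest) = Σ N(rest − s) over sources s of rest; N(one piece) = 1:
  size 1 → [1]=1  [6]=1
  size 2 → [1,6]=2  [5,6]=1
  size 3 → [1,5,6]=3  [4,5,6]=1
  size 4 → [0,4,5,6]=1  [1,4,5,6]=4  [3,4,5,6]=1
  size 5 → [0,1,4,5,6]=5  [0,3,4,5,6]=2  [1,3,4,5,6]=5  [2,3,4,5,6]=1
  first=0(c) contributes 6
  first=1(b) contributes 3
  first=2(a) contributes 12
|[w]| = 21

21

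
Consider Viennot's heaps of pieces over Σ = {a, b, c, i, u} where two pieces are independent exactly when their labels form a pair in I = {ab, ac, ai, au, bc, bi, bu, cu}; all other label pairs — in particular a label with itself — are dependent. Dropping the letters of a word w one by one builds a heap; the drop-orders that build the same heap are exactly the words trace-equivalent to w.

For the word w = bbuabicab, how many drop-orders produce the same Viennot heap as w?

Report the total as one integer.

#0=b has no predecessor
#1=b depends on [0:b]
#2=u has no predecessor
#3=a has no predecessor
#4=b depends on [1:b]
#5=i depends on [2:u]
#6=c depends on [5:i]
#7=a depends on [3:a]
#8=b depends on [4:b]
sources: [0:b, 2:u, 3:a]
N(rest) = Σ N(rest − s) over sources s of rest; N(one piece) = 1:
  size 1 → [6]=1  [7]=1  [8]=1
  size 2 → [3,7]=1  [4,8]=1  [5,6]=1  [6,7]=2  [6,8]=2  [7,8]=2
  size 3 → [1,4,8]=1  [2,5,6]=1  [3,6,7]=3  [3,7,8]=3  [4,6,8]=3  [4,7,8]=3  [5,6,7]=3  [5,6,8]=3  [6,7,8]=6
  size 4 → [0,1,4,8]=1  [1,4,6,8]=4  [1,4,7,8]=4  [2,5,6,7]=4  [2,5,6,8]=4  [3,4,7,8]=6  [3,5,6,7]=6  [3,6,7,8]=12  [4,5,6,8]=6  [4,6,7,8]=12  [5,6,7,8]=12
  size 5 → [0,1,4,6,8]=5  [0,1,4,7,8]=5  [1,3,4,7,8]=10  [1,4,5,6,8]=10  [1,4,6,7,8]=20  [2,3,5,6,7]=10  [2,4,5,6,8]=10  [2,5,6,7,8]=20  [3,4,6,7,8]=30  [3,5,6,7,8]=30  [4,5,6,7,8]=30
  size 6 → [0,1,3,4,7,8]=15  [0,1,4,5,6,8]=15  [0,1,4,6,7,8]=30  [1,2,4,5,6,8]=20  [1,3,4,6,7,8]=60  [1,4,5,6,7,8]=60  [2,3,5,6,7,8]=60  [2,4,5,6,7,8]=60  [3,4,5,6,7,8]=90
  size 7 → [0,1,2,4,5,6,8]=35  [0,1,3,4,6,7,8]=105  [0,1,4,5,6,7,8]=105  [1,2,4,5,6,7,8]=140  [1,3,4,5,6,7,8]=210  [2,3,4,5,6,7,8]=210
  first=0(b) contributes 560
  first=2(u) contributes 420
  first=3(a) contributes 280
|[w]| = 1260

1260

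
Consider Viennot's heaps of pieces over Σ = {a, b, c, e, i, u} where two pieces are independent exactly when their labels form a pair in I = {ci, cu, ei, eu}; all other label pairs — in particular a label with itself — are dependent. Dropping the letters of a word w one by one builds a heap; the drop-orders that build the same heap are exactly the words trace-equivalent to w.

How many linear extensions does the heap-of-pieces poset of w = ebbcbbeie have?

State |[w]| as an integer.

piece 0:e — minimal
piece 1:b rests on {0:e}
piece 2:b rests on {1:b}
piece 3:c rests on {2:b}
piece 4:b rests on {3:c}
piece 5:b rests on {4:b}
piece 6:e rests on {5:b}
piece 7:i rests on {5:b}
piece 8:e rests on {6:e}
minimal pieces: {0:e}
ways to finish when only these pieces remain (= sum over removing one remaining piece with nothing left below it):
  1 left: {7}→1  {8}→1
  2 left: {6,8}→1  {7,8}→2
  3 left: {6,7,8}→3
  4 left: {5,6,7,8}→3
  5 left: {4,5,6,7,8}→3
  6 left: {3,4,5,6,7,8}→3
  7 left: {2,3,4,5,6,7,8}→3
  placing 0:e first → 3 extensions

3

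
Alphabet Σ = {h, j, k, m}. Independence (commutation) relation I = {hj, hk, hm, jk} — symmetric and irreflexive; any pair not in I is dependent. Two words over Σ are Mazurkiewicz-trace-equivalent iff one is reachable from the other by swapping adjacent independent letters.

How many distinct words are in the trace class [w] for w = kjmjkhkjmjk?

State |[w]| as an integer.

264

0(k) covers ∅
1(j) covers ∅
2(m) covers 0:k, 1:j
3(j) covers 2:m
4(k) covers 2:m
5(h) covers ∅
6(k) covers 4:k
7(j) covers 3:j
8(m) covers 6:k, 7:j
9(j) covers 8:m
10(k) covers 8:m
floor of heap: 0:k, 1:j, 5:h
completions by unplaced set U, small U first (add the entries for U minus each lowest piece of U):
  |U|=1: {5}:1  {9}:1  {10}:1
  |U|=2: {5,9}:2  {5,10}:2  {9,10}:2
  |U|=3: {5,9,10}:6  {8,9,10}:2
  |U|=4: {5,8,9,10}:8  {6,8,9,10}:2  {7,8,9,10}:2
  |U|=5: {3,7,8,9,10}:2  {4,6,8,9,10}:2  {5,6,8,9,10}:10  {5,7,8,9,10}:10  {6,7,8,9,10}:4
  |U|=6: {3,5,7,8,9,10}:12  {3,6,7,8,9,10}:6  {4,5,6,8,9,10}:12  {4,6,7,8,9,10}:6  {5,6,7,8,9,10}:24
  |U|=7: {3,4,6,7,8,9,10}:12  {3,5,6,7,8,9,10}:42  {4,5,6,7,8,9,10}:42
  |U|=8: {2,3,4,6,7,8,9,10}:12  {3,4,5,6,7,8,9,10}:96
  |U|=9: {0,2,3,4,6,7,8,9,10}:12  {1,2,3,4,6,7,8,9,10}:12  {2,3,4,5,6,7,8,9,10}:108
  start at 0(k): 120
  start at 1(j): 120
  start at 5(h): 24
sum over floor = 264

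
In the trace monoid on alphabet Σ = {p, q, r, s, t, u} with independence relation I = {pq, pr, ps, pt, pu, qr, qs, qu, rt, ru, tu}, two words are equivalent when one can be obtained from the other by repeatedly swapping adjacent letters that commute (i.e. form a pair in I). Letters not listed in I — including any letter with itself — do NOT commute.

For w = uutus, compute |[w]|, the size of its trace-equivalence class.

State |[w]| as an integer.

4

#0=u has no predecessor
#1=u depends on [0:u]
#2=t has no predecessor
#3=u depends on [1:u]
#4=s depends on [2:t, 3:u]
sources: [0:u, 2:t]
N(rest) = Σ N(rest − s) over sources s of rest; N(one piece) = 1:
  size 1 → [4]=1
  size 2 → [2,4]=1  [3,4]=1
  size 3 → [1,3,4]=1  [2,3,4]=2
  first=0(u) contributes 3
  first=2(t) contributes 1
|[w]| = 4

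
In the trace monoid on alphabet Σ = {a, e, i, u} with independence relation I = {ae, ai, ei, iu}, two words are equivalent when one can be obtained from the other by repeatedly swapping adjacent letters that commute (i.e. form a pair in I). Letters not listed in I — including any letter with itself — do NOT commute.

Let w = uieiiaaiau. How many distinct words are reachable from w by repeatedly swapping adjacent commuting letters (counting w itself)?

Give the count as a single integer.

840

drop 0:u onto floor
drop 1:i onto floor
drop 2:e onto {0:u}
drop 3:i onto {1:i}
drop 4:i onto {3:i}
drop 5:a onto {0:u}
drop 6:a onto {5:a}
drop 7:i onto {4:i}
drop 8:a onto {6:a}
drop 9:u onto {2:e, 8:a}
ground layer = {0:u, 1:i}
drop-orders for the pieces not yet dropped (sum over which currently-grounded one goes next):
  1 to go: {7} 1  {9} 1
  2 to go: {2,9} 1  {4,7} 1  {7,9} 2  {8,9} 1
  3 to go: {2,7,9} 3  {2,8,9} 2  {3,4,7} 1  {4,7,9} 3  {6,8,9} 1  {7,8,9} 3
  4 to go: {1,3,4,7} 1  {2,4,7,9} 6  {2,6,8,9} 3  {2,7,8,9} 8  {3,4,7,9} 4  {4,7,8,9} 6  {5,6,8,9} 1  {6,7,8,9} 4
  5 to go: {1,3,4,7,9} 5  {2,3,4,7,9} 10  {2,4,7,8,9} 20  {2,5,6,8,9} 4  {2,6,7,8,9} 15  {3,4,7,8,9} 10  {4,6,7,8,9} 10  {5,6,7,8,9} 5
  6 to go: {0,2,5,6,8,9} 4  {1,2,3,4,7,9} 15  {1,3,4,7,8,9} 15  {2,3,4,7,8,9} 40  {2,4,6,7,8,9} 45  {2,5,6,7,8,9} 24  {3,4,6,7,8,9} 20  {4,5,6,7,8,9} 15
  7 to go: {0,2,5,6,7,8,9} 28  {1,2,3,4,7,8,9} 70  {1,3,4,6,7,8,9} 35  {2,3,4,6,7,8,9} 105  {2,4,5,6,7,8,9} 84  {3,4,5,6,7,8,9} 35
  8 to go: {0,2,4,5,6,7,8,9} 112  {1,2,3,4,6,7,8,9} 210  {1,3,4,5,6,7,8,9} 70  {2,3,4,5,6,7,8,9} 224
  if 0:u drops first: 504 orders
  if 1:i drops first: 336 orders
heap linearizations: 840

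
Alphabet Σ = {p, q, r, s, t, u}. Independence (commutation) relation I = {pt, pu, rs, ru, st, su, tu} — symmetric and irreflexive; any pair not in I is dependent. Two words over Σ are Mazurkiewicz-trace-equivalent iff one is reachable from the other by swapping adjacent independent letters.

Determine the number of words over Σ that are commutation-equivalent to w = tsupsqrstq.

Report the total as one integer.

piece 0:t — minimal
piece 1:s — minimal
piece 2:u — minimal
piece 3:p rests on {1:s}
piece 4:s rests on {3:p}
piece 5:q rests on {0:t, 2:u, 4:s}
piece 6:r rests on {5:q}
piece 7:s rests on {5:q}
piece 8:t rests on {6:r}
piece 9:q rests on {7:s, 8:t}
minimal pieces: {0:t, 1:s, 2:u}
ways to finish when only these pieces remain (= sum over removing one remaining piece with nothing left below it):
  1 left: {9}→1
  2 left: {7,9}→1  {8,9}→1
  3 left: {6,8,9}→1  {7,8,9}→2
  4 left: {6,7,8,9}→3
  5 left: {5,6,7,8,9}→3
  6 left: {0,5,6,7,8,9}→3  {2,5,6,7,8,9}→3  {4,5,6,7,8,9}→3
  7 left: {0,2,5,6,7,8,9}→6  {0,4,5,6,7,8,9}→6  {2,4,5,6,7,8,9}→6  {3,4,5,6,7,8,9}→3
  8 left: {0,2,4,5,6,7,8,9}→18  {0,3,4,5,6,7,8,9}→9  {1,3,4,5,6,7,8,9}→3  {2,3,4,5,6,7,8,9}→9
  placing 0:t first → 12 extensions
  placing 1:s first → 36 extensions
  placing 2:u first → 12 extensions
total linear extensions = 60

60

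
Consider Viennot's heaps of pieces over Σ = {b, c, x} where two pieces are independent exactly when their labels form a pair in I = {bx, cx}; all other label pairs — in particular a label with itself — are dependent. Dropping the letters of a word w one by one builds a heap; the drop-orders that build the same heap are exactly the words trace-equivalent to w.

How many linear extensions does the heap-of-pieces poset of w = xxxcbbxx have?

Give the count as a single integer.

piece 0:x — minimal
piece 1:x rests on {0:x}
piece 2:x rests on {1:x}
piece 3:c — minimal
piece 4:b rests on {3:c}
piece 5:b rests on {4:b}
piece 6:x rests on {2:x}
piece 7:x rests on {6:x}
minimal pieces: {0:x, 3:c}
ways to finish when only these pieces remain (= sum over removing one remaining piece with nothing left below it):
  1 left: {5}→1  {7}→1
  2 left: {4,5}→1  {5,7}→2  {6,7}→1
  3 left: {2,6,7}→1  {3,4,5}→1  {4,5,7}→3  {5,6,7}→3
  4 left: {1,2,6,7}→1  {2,5,6,7}→4  {3,4,5,7}→4  {4,5,6,7}→6
  5 left: {0,1,2,6,7}→1  {1,2,5,6,7}→5  {2,4,5,6,7}→10  {3,4,5,6,7}→10
  6 left: {0,1,2,5,6,7}→6  {1,2,4,5,6,7}→15  {2,3,4,5,6,7}→20
  placing 0:x first → 35 extensions
  placing 3:c first → 21 extensions
total linear extensions = 56

56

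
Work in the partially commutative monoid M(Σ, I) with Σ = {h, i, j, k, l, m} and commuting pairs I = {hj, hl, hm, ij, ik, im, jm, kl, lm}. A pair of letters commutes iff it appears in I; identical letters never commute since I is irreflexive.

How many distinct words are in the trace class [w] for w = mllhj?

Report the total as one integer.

20

drop 0:m onto floor
drop 1:l onto floor
drop 2:l onto {1:l}
drop 3:h onto floor
drop 4:j onto {2:l}
ground layer = {0:m, 1:l, 3:h}
drop-orders for the pieces not yet dropped (sum over which currently-grounded one goes next):
  1 to go: {0} 1  {3} 1  {4} 1
  2 to go: {0,3} 2  {0,4} 2  {2,4} 1  {3,4} 2
  3 to go: {0,2,4} 3  {0,3,4} 6  {1,2,4} 1  {2,3,4} 3
  if 0:m drops first: 4 orders
  if 1:l drops first: 12 orders
  if 3:h drops first: 4 orders
heap linearizations: 20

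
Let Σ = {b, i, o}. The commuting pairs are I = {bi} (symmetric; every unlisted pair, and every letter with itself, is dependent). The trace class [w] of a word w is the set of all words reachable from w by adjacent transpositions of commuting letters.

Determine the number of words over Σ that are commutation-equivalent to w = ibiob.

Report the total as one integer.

#0=i has no predecessor
#1=b has no predecessor
#2=i depends on [0:i]
#3=o depends on [1:b, 2:i]
#4=b depends on [3:o]
sources: [0:i, 1:b]
N(rest) = Σ N(rest − s) over sources s of rest; N(one piece) = 1:
  size 1 → [4]=1
  size 2 → [3,4]=1
  size 3 → [1,3,4]=1  [2,3,4]=1
  first=0(i) contributes 2
  first=1(b) contributes 1
|[w]| = 3

3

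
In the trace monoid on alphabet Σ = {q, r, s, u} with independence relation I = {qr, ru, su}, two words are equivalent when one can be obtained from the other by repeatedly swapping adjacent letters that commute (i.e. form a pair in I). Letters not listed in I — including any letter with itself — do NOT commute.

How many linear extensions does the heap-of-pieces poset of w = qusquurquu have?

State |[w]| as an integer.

15

0(q) covers ∅
1(u) covers 0:q
2(s) covers 0:q
3(q) covers 1:u, 2:s
4(u) covers 3:q
5(u) covers 4:u
6(r) covers 2:s
7(q) covers 5:u
8(u) covers 7:q
9(u) covers 8:u
floor of heap: 0:q
completions by unplaced set U, small U first (add the entries for U minus each lowest piece of U):
  |U|=1: {6}:1  {9}:1
  |U|=2: {6,9}:2  {8,9}:1
  |U|=3: {6,8,9}:3  {7,8,9}:1
  |U|=4: {5,7,8,9}:1  {6,7,8,9}:4
  |U|=5: {4,5,7,8,9}:1  {5,6,7,8,9}:5
  |U|=6: {3,4,5,7,8,9}:1  {4,5,6,7,8,9}:6
  |U|=7: {1,3,4,5,7,8,9}:1  {3,4,5,6,7,8,9}:7
  |U|=8: {1,3,4,5,6,7,8,9}:8  {2,3,4,5,6,7,8,9}:7
  start at 0(q): 15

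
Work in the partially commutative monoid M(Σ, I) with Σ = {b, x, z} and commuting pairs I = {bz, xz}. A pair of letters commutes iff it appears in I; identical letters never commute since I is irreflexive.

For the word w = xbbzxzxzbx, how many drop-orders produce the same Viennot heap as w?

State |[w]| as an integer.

120

#0=x has no predecessor
#1=b depends on [0:x]
#2=b depends on [1:b]
#3=z has no predecessor
#4=x depends on [2:b]
#5=z depends on [3:z]
#6=x depends on [4:x]
#7=z depends on [5:z]
#8=b depends on [6:x]
#9=x depends on [8:b]
sources: [0:x, 3:z]
N(rest) = Σ N(rest − s) over sources s of rest; N(one piece) = 1:
  size 1 → [7]=1  [9]=1
  size 2 → [5,7]=1  [7,9]=2  [8,9]=1
  size 3 → [3,5,7]=1  [5,7,9]=3  [6,8,9]=1  [7,8,9]=3
  size 4 → [3,5,7,9]=4  [4,6,8,9]=1  [5,7,8,9]=6  [6,7,8,9]=4
  size 5 → [2,4,6,8,9]=1  [3,5,7,8,9]=10  [4,6,7,8,9]=5  [5,6,7,8,9]=10
  size 6 → [1,2,4,6,8,9]=1  [2,4,6,7,8,9]=6  [3,5,6,7,8,9]=20  [4,5,6,7,8,9]=15
  size 7 → [0,1,2,4,6,8,9]=1  [1,2,4,6,7,8,9]=7  [2,4,5,6,7,8,9]=21  [3,4,5,6,7,8,9]=35
  size 8 → [0,1,2,4,6,7,8,9]=8  [1,2,4,5,6,7,8,9]=28  [2,3,4,5,6,7,8,9]=56
  first=0(x) contributes 84
  first=3(z) contributes 36
|[w]| = 120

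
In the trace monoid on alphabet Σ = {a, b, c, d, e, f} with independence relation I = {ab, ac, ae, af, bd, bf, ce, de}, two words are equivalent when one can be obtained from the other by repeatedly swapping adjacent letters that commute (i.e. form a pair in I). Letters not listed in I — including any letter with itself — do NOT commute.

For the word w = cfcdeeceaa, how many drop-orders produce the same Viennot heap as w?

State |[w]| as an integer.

168

drop 0:c onto floor
drop 1:f onto {0:c}
drop 2:c onto {1:f}
drop 3:d onto {2:c}
drop 4:e onto {1:f}
drop 5:e onto {4:e}
drop 6:c onto {3:d}
drop 7:e onto {5:e}
drop 8:a onto {3:d}
drop 9:a onto {8:a}
ground layer = {0:c}
drop-orders for the pieces not yet dropped (sum over which currently-grounded one goes next):
  1 to go: {6} 1  {7} 1  {9} 1
  2 to go: {5,7} 1  {6,7} 2  {6,9} 2  {7,9} 2  {8,9} 1
  3 to go: {4,5,7} 1  {5,6,7} 3  {5,7,9} 3  {6,7,9} 6  {6,8,9} 3  {7,8,9} 3
  4 to go: {3,6,8,9} 3  {4,5,6,7} 4  {4,5,7,9} 4  {5,6,7,9} 12  {5,7,8,9} 6  {6,7,8,9} 12
  5 to go: {2,3,6,8,9} 3  {3,6,7,8,9} 15  {4,5,6,7,9} 20  {4,5,7,8,9} 10  {5,6,7,8,9} 30
  6 to go: {2,3,6,7,8,9} 18  {3,5,6,7,8,9} 45  {4,5,6,7,8,9} 60
  7 to go: {2,3,5,6,7,8,9} 63  {3,4,5,6,7,8,9} 105
  8 to go: {2,3,4,5,6,7,8,9} 168
  if 0:c drops first: 168 orders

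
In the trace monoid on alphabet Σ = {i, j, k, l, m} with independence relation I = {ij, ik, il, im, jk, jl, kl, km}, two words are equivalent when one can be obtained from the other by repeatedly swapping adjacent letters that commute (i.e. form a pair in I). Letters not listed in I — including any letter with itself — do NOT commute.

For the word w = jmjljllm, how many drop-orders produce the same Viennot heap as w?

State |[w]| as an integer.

0(j) covers ∅
1(m) covers 0:j
2(j) covers 1:m
3(l) covers 1:m
4(j) covers 2:j
5(l) covers 3:l
6(l) covers 5:l
7(m) covers 4:j, 6:l
floor of heap: 0:j
completions by unplaced set U, small U first (add the entries for U minus each lowest piece of U):
  |U|=1: {7}:1
  |U|=2: {4,7}:1  {6,7}:1
  |U|=3: {2,4,7}:1  {4,6,7}:2  {5,6,7}:1
  |U|=4: {2,4,6,7}:3  {3,5,6,7}:1  {4,5,6,7}:3
  |U|=5: {2,4,5,6,7}:6  {3,4,5,6,7}:4
  |U|=6: {2,3,4,5,6,7}:10
  start at 0(j): 10

10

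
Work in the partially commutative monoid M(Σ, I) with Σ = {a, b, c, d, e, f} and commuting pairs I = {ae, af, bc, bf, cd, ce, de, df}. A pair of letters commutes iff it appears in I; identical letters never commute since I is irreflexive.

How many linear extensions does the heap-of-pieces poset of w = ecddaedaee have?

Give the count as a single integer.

630

drop 0:e onto floor
drop 1:c onto floor
drop 2:d onto floor
drop 3:d onto {2:d}
drop 4:a onto {1:c, 3:d}
drop 5:e onto {0:e}
drop 6:d onto {4:a}
drop 7:a onto {6:d}
drop 8:e onto {5:e}
drop 9:e onto {8:e}
ground layer = {0:e, 1:c, 2:d}
drop-orders for the pieces not yet dropped (sum over which currently-grounded one goes next):
  1 to go: {7} 1  {9} 1
  2 to go: {6,7} 1  {7,9} 2  {8,9} 1
  3 to go: {4,6,7} 1  {5,8,9} 1  {6,7,9} 3  {7,8,9} 3
  4 to go: {0,5,8,9} 1  {1,4,6,7} 1  {3,4,6,7} 1  {4,6,7,9} 4  {5,7,8,9} 4  {6,7,8,9} 6
  5 to go: {0,5,7,8,9} 5  {1,3,4,6,7} 2  {1,4,6,7,9} 5  {2,3,4,6,7} 1  {3,4,6,7,9} 5  {4,6,7,8,9} 10  {5,6,7,8,9} 10
  6 to go: {0,5,6,7,8,9} 15  {1,2,3,4,6,7} 3  {1,3,4,6,7,9} 12  {1,4,6,7,8,9} 15  {2,3,4,6,7,9} 6  {3,4,6,7,8,9} 15  {4,5,6,7,8,9} 20
  7 to go: {0,4,5,6,7,8,9} 35  {1,2,3,4,6,7,9} 21  {1,3,4,6,7,8,9} 42  {1,4,5,6,7,8,9} 35  {2,3,4,6,7,8,9} 21  {3,4,5,6,7,8,9} 35
  8 to go: {0,1,4,5,6,7,8,9} 70  {0,3,4,5,6,7,8,9} 70  {1,2,3,4,6,7,8,9} 84  {1,3,4,5,6,7,8,9} 112  {2,3,4,5,6,7,8,9} 56
  if 0:e drops first: 252 orders
  if 1:c drops first: 126 orders
  if 2:d drops first: 252 orders
heap linearizations: 630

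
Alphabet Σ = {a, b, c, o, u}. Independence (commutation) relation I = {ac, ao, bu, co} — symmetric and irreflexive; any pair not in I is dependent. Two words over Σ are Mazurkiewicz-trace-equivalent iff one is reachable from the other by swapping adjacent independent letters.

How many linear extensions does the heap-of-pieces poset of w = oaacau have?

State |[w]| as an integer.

piece 0:o — minimal
piece 1:a — minimal
piece 2:a rests on {1:a}
piece 3:c — minimal
piece 4:a rests on {2:a}
piece 5:u rests on {0:o, 3:c, 4:a}
minimal pieces: {0:o, 1:a, 3:c}
ways to finish when only these pieces remain (= sum over removing one remaining piece with nothing left below it):
  1 left: {5}→1
  2 left: {0,5}→1  {3,5}→1  {4,5}→1
  3 left: {0,3,5}→2  {0,4,5}→2  {2,4,5}→1  {3,4,5}→2
  4 left: {0,2,4,5}→3  {0,3,4,5}→6  {1,2,4,5}→1  {2,3,4,5}→3
  placing 0:o first → 4 extensions
  placing 1:a first → 12 extensions
  placing 3:c first → 4 extensions
total linear extensions = 20

20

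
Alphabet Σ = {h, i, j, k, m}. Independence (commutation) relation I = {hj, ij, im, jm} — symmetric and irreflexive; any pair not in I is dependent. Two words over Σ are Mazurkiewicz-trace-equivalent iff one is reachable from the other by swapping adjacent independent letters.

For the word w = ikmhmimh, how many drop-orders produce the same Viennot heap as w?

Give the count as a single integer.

3

drop 0:i onto floor
drop 1:k onto {0:i}
drop 2:m onto {1:k}
drop 3:h onto {2:m}
drop 4:m onto {3:h}
drop 5:i onto {3:h}
drop 6:m onto {4:m}
drop 7:h onto {5:i, 6:m}
ground layer = {0:i}
drop-orders for the pieces not yet dropped (sum over which currently-grounded one goes next):
  1 to go: {7} 1
  2 to go: {5,7} 1  {6,7} 1
  3 to go: {4,6,7} 1  {5,6,7} 2
  4 to go: {4,5,6,7} 3
  5 to go: {3,4,5,6,7} 3
  6 to go: {2,3,4,5,6,7} 3
  if 0:i drops first: 3 orders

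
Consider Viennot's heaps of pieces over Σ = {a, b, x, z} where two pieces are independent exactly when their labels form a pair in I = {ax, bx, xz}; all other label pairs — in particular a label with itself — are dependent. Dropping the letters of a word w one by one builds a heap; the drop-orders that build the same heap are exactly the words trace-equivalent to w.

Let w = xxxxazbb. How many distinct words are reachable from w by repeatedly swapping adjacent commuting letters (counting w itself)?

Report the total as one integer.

0(x) covers ∅
1(x) covers 0:x
2(x) covers 1:x
3(x) covers 2:x
4(a) covers ∅
5(z) covers 4:a
6(b) covers 5:z
7(b) covers 6:b
floor of heap: 0:x, 4:a
completions by unplaced set U, small U first (add the entries for U minus each lowest piece of U):
  |U|=1: {3}:1  {7}:1
  |U|=2: {2,3}:1  {3,7}:2  {6,7}:1
  |U|=3: {1,2,3}:1  {2,3,7}:3  {3,6,7}:3  {5,6,7}:1
  |U|=4: {0,1,2,3}:1  {1,2,3,7}:4  {2,3,6,7}:6  {3,5,6,7}:4  {4,5,6,7}:1
  |U|=5: {0,1,2,3,7}:5  {1,2,3,6,7}:10  {2,3,5,6,7}:10  {3,4,5,6,7}:5
  |U|=6: {0,1,2,3,6,7}:15  {1,2,3,5,6,7}:20  {2,3,4,5,6,7}:15
  start at 0(x): 35
  start at 4(a): 35
sum over floor = 70

70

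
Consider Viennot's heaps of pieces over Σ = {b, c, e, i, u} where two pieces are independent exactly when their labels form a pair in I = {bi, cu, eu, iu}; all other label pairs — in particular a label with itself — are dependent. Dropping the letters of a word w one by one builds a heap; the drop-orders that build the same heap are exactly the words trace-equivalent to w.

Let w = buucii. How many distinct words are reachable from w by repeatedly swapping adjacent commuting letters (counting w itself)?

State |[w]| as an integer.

10

drop 0:b onto floor
drop 1:u onto {0:b}
drop 2:u onto {1:u}
drop 3:c onto {0:b}
drop 4:i onto {3:c}
drop 5:i onto {4:i}
ground layer = {0:b}
drop-orders for the pieces not yet dropped (sum over which currently-grounded one goes next):
  1 to go: {2} 1  {5} 1
  2 to go: {1,2} 1  {2,5} 2  {4,5} 1
  3 to go: {1,2,5} 3  {2,4,5} 3  {3,4,5} 1
  4 to go: {1,2,4,5} 6  {2,3,4,5} 4
  if 0:b drops first: 10 orders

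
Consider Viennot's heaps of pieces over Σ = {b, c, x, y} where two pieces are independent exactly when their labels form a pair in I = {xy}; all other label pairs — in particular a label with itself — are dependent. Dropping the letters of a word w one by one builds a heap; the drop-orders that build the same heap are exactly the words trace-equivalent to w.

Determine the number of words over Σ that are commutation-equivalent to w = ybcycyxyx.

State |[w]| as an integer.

6

drop 0:y onto floor
drop 1:b onto {0:y}
drop 2:c onto {1:b}
drop 3:y onto {2:c}
drop 4:c onto {3:y}
drop 5:y onto {4:c}
drop 6:x onto {4:c}
drop 7:y onto {5:y}
drop 8:x onto {6:x}
ground layer = {0:y}
drop-orders for the pieces not yet dropped (sum over which currently-grounded one goes next):
  1 to go: {7} 1  {8} 1
  2 to go: {5,7} 1  {6,8} 1  {7,8} 2
  3 to go: {5,7,8} 3  {6,7,8} 3
  4 to go: {5,6,7,8} 6
  5 to go: {4,5,6,7,8} 6
  6 to go: {3,4,5,6,7,8} 6
  7 to go: {2,3,4,5,6,7,8} 6
  if 0:y drops first: 6 orders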